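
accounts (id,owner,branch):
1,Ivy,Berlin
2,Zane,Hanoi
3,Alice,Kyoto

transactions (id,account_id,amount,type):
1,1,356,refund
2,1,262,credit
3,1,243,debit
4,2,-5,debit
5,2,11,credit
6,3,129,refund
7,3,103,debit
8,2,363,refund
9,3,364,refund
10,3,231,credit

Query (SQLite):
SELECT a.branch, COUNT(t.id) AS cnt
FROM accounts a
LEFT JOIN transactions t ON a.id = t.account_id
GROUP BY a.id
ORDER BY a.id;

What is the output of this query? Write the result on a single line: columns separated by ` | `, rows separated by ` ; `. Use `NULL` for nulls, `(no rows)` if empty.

Berlin | 3 ; Hanoi | 3 ; Kyoto | 4

LEFT JOIN keeps every accounts row; unmatched ones get NULL for transactions columns.
Group by accounts.id and compute COUNT(t.id). COUNT(col) of an all-NULL group is 0.
  1: ids {1, 2, 3} → COUNT(t.id)=3
  2: ids {4, 5, 8} → COUNT(t.id)=3
  3: ids {6, 7, 9, 10} → COUNT(t.id)=4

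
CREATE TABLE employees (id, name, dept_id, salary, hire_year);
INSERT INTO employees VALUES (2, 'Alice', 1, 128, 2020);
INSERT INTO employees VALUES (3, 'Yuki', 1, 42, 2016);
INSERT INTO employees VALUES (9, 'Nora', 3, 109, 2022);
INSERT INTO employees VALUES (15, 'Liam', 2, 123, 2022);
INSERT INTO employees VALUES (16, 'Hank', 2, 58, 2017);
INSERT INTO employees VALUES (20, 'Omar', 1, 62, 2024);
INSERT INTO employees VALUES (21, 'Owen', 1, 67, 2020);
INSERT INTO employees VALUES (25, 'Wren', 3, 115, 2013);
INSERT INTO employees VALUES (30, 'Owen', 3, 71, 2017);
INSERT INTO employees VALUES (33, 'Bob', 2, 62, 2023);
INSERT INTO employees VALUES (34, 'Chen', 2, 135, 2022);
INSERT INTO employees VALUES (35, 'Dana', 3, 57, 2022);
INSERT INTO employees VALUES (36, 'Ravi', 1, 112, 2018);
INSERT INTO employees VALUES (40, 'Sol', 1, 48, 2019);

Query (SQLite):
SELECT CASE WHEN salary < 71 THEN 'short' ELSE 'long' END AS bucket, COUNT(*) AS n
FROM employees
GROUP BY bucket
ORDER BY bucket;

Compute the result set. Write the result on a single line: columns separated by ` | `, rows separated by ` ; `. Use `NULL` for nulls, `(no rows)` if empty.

Bucket rows by salary < 71 → 'short' else 'long'; count each bucket.

long | 7 ; short | 7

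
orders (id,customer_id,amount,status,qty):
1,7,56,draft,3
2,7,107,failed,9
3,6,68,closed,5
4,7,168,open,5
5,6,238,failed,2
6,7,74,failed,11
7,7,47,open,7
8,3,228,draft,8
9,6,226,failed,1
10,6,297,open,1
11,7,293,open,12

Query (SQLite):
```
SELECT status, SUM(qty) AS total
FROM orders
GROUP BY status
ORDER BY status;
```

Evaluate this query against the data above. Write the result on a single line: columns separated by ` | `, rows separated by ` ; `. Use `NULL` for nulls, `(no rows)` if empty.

Partition orders by status; compute SUM(qty) within each group.
  closed: ids {3} → SUM(qty)=5
  draft: ids {1, 8} → SUM(qty)=11
  failed: ids {2, 5, 6, 9} → SUM(qty)=23
  open: ids {4, 7, 10, 11} → SUM(qty)=25

closed | 5 ; draft | 11 ; failed | 23 ; open | 25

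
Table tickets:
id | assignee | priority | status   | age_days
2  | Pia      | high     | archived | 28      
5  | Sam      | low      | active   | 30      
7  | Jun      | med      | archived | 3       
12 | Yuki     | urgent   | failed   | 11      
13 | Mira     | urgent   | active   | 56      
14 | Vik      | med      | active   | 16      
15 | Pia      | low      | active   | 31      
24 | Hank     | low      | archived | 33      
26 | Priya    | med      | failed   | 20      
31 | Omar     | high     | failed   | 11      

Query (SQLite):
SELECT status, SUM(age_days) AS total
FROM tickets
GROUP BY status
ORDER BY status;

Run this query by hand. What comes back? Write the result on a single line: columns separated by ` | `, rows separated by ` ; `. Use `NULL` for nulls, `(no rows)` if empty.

active | 133 ; archived | 64 ; failed | 42

Partition tickets by status; compute SUM(age_days) within each group.
  active: ids {5, 13, 14, 15} → SUM(age_days)=133
  archived: ids {2, 7, 24} → SUM(age_days)=64
  failed: ids {12, 26, 31} → SUM(age_days)=42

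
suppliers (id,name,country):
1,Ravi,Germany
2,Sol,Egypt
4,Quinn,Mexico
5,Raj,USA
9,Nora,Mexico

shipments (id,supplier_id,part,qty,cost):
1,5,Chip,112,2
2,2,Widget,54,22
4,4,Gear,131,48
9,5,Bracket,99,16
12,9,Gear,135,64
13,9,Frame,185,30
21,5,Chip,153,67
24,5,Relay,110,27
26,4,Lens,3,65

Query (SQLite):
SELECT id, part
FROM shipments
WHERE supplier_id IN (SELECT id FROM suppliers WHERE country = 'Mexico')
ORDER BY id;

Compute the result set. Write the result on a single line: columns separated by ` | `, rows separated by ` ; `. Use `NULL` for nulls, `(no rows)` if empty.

4 | Gear ; 12 | Gear ; 13 | Frame ; 26 | Lens

Inner query: suppliers.id where country = 'Mexico'.
Outer: keep shipments rows whose supplier_id is in that set.
Inner query → {4, 9}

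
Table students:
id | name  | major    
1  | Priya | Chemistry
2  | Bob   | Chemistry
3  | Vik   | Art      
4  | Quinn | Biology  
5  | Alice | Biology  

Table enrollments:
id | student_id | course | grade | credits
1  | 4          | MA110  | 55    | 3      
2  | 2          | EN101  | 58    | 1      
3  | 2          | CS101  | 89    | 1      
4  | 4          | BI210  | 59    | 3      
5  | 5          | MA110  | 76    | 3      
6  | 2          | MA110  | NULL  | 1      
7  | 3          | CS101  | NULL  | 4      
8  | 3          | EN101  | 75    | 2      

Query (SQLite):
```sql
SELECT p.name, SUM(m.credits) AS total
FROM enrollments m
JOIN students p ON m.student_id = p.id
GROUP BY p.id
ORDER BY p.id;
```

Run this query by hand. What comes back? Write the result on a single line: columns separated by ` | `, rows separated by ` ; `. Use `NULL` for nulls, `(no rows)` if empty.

Bob | 3 ; Vik | 6 ; Quinn | 6 ; Alice | 3

Join each enrollments row to its students via student_id.
Group joined rows by students.id; compute SUM(m.credits) per group.
  2: ids {2, 3, 6} → SUM(m.credits)=3
  3: ids {7, 8} → SUM(m.credits)=6
  4: ids {1, 4} → SUM(m.credits)=6
  5: ids {5} → SUM(m.credits)=3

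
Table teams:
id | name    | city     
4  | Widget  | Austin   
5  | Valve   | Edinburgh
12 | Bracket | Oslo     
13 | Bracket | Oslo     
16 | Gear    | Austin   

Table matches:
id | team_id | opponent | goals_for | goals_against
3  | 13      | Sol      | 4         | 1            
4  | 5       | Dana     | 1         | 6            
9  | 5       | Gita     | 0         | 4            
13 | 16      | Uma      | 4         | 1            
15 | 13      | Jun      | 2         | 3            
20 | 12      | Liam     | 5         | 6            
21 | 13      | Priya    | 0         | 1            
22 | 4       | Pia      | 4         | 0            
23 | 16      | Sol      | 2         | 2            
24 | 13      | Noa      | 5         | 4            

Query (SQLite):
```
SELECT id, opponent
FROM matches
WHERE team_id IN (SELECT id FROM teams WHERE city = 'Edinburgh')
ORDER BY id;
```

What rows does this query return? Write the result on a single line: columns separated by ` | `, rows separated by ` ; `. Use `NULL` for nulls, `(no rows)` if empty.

Inner query: teams.id where city = 'Edinburgh'.
Outer: keep matches rows whose team_id is in that set.
Inner query → {5}

4 | Dana ; 9 | Gita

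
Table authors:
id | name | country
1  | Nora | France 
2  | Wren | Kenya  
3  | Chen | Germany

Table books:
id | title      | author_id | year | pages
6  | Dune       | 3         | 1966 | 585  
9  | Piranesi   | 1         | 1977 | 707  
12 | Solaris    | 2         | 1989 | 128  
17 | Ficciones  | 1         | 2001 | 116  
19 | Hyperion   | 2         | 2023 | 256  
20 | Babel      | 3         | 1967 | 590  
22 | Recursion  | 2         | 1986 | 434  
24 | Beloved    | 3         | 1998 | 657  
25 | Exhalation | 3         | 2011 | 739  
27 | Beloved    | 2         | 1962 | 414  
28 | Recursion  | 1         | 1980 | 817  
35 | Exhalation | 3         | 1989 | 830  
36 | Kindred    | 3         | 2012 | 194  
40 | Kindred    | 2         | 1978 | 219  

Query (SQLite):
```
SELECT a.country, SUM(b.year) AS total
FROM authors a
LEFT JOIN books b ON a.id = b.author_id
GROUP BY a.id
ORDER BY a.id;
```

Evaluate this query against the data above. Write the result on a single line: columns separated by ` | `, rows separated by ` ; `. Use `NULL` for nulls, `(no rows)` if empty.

France | 5958 ; Kenya | 9938 ; Germany | 11943

LEFT JOIN keeps every authors row; unmatched ones get NULL for books columns.
Group by authors.id and compute SUM(b.year). SUM over an all-NULL group is NULL.
  1: ids {9, 17, 28} → SUM(b.year)=5958
  2: ids {12, 19, 22, 27, 40} → SUM(b.year)=9938
  3: ids {6, 20, 24, 25, 35, 36} → SUM(b.year)=11943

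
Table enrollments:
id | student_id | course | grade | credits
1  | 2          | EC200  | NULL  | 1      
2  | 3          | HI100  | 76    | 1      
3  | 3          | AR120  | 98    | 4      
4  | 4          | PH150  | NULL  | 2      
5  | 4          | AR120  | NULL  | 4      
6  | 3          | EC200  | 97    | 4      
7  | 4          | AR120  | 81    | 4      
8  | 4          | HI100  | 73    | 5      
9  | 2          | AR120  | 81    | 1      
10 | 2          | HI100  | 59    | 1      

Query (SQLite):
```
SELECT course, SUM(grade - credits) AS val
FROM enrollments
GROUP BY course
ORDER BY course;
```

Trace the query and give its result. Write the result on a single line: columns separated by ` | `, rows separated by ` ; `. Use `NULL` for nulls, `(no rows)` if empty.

For each row compute grade - credits.
Group by course; take SUM of the expression per group.
  AR120: ids {3, 5, 7, 9} → SUM(grade - credits)=251
  EC200: ids {1, 6} → SUM(grade - credits)=93
  HI100: ids {2, 8, 10} → SUM(grade - credits)=201
  PH150: ids {4} → SUM(grade - credits)=NULL

AR120 | 251 ; EC200 | 93 ; HI100 | 201 ; PH150 | NULL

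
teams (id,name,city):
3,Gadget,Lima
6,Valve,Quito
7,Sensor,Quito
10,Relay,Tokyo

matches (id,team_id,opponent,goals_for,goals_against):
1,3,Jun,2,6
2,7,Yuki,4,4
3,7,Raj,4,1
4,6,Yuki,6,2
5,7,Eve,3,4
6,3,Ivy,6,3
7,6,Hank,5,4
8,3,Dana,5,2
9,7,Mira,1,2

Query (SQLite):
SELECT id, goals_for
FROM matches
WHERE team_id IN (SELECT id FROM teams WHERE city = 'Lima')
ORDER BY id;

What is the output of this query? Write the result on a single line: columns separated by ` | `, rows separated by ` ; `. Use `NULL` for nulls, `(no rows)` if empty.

Inner query: teams.id where city = 'Lima'.
Outer: keep matches rows whose team_id is in that set.
Inner query → {3}

1 | 2 ; 6 | 6 ; 8 | 5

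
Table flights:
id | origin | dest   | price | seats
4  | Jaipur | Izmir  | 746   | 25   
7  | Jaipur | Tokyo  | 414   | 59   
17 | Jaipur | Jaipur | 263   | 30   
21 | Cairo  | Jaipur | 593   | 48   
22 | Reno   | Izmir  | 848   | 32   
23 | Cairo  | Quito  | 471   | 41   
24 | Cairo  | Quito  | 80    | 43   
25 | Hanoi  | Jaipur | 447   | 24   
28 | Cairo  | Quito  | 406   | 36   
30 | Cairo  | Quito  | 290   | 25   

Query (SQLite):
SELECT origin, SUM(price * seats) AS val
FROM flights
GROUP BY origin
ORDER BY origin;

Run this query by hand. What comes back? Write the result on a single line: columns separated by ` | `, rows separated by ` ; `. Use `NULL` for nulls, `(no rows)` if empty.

For each row compute price * seats.
Group by origin; take SUM of the expression per group.
  Cairo: ids {21, 23, 24, 28, 30} → SUM(price * seats)=73081
  Hanoi: ids {25} → SUM(price * seats)=10728
  Jaipur: ids {4, 7, 17} → SUM(price * seats)=50966
  Reno: ids {22} → SUM(price * seats)=27136

Cairo | 73081 ; Hanoi | 10728 ; Jaipur | 50966 ; Reno | 27136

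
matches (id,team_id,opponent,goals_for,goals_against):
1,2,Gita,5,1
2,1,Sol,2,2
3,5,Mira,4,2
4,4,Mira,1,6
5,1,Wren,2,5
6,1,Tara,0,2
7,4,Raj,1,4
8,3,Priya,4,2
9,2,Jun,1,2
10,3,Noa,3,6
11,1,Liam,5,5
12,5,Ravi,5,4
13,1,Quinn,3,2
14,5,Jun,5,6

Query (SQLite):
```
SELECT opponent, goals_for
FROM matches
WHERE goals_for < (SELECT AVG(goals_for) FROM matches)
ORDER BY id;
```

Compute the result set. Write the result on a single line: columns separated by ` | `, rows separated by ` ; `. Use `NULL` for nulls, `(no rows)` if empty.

Scalar subquery: AVG(goals_for) over all matches rows = 2.928571 (≈; comparison uses full precision).
Keep rows where goals_for < that value.

Sol | 2 ; Mira | 1 ; Wren | 2 ; Tara | 0 ; Raj | 1 ; Jun | 1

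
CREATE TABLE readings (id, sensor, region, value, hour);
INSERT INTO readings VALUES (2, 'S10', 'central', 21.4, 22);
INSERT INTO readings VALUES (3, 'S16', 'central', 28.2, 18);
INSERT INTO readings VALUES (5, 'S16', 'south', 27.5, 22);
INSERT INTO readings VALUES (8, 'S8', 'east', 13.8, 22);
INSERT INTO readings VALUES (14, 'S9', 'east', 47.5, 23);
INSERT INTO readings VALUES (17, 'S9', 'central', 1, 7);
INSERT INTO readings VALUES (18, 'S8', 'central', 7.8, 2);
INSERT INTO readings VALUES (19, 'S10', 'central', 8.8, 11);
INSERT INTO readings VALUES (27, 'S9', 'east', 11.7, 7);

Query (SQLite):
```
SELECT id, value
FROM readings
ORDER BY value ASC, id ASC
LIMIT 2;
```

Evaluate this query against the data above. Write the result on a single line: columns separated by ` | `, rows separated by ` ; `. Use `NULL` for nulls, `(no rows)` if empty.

17 | 1 ; 18 | 7.8

Sort by value asc, tiebreak id asc: (1, id=17), (7.8, id=18), (8.8, id=19), (11.7, id=27), (13.8, id=8) …. Take first 2.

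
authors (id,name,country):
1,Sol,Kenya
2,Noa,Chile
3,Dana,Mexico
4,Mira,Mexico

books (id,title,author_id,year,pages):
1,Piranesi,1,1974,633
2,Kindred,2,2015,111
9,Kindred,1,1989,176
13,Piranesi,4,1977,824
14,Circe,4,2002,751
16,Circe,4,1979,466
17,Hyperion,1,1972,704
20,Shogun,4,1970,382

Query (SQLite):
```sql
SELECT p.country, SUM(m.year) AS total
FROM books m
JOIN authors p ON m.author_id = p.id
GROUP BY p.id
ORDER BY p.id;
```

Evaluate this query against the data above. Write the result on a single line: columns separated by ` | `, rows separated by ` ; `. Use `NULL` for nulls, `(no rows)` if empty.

Join each books row to its authors via author_id.
Group joined rows by authors.id; compute SUM(m.year) per group.
  1: ids {1, 9, 17} → SUM(m.year)=5935
  2: ids {2} → SUM(m.year)=2015
  4: ids {13, 14, 16, 20} → SUM(m.year)=7928

Kenya | 5935 ; Chile | 2015 ; Mexico | 7928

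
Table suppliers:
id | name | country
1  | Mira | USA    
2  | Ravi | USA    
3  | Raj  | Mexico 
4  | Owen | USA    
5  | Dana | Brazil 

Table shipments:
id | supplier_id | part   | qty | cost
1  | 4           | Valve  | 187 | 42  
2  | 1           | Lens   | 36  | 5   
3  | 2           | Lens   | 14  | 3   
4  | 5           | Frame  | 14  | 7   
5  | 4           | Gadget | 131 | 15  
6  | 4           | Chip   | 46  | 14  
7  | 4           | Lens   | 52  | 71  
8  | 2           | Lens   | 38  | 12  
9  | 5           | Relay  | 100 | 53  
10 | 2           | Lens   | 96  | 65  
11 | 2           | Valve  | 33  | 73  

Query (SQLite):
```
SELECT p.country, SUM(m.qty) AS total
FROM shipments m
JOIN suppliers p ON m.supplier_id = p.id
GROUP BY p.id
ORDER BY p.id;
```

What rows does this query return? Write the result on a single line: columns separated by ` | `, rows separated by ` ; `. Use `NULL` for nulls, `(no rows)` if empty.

USA | 36 ; USA | 181 ; USA | 416 ; Brazil | 114

Join each shipments row to its suppliers via supplier_id.
Group joined rows by suppliers.id; compute SUM(m.qty) per group.
  1: ids {2} → SUM(m.qty)=36
  2: ids {3, 8, 10, 11} → SUM(m.qty)=181
  4: ids {1, 5, 6, 7} → SUM(m.qty)=416
  5: ids {4, 9} → SUM(m.qty)=114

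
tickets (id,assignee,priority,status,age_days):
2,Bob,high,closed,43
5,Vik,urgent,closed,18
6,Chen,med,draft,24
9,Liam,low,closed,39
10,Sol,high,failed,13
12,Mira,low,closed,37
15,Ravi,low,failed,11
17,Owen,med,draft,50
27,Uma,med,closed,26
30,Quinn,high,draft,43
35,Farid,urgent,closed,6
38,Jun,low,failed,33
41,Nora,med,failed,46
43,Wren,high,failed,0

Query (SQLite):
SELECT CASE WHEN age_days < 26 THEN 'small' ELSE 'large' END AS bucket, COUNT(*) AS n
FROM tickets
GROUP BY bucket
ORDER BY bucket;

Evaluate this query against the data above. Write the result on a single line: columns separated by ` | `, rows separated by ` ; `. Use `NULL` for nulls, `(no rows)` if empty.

large | 8 ; small | 6

Bucket rows by age_days < 26 → 'small' else 'large'; count each bucket.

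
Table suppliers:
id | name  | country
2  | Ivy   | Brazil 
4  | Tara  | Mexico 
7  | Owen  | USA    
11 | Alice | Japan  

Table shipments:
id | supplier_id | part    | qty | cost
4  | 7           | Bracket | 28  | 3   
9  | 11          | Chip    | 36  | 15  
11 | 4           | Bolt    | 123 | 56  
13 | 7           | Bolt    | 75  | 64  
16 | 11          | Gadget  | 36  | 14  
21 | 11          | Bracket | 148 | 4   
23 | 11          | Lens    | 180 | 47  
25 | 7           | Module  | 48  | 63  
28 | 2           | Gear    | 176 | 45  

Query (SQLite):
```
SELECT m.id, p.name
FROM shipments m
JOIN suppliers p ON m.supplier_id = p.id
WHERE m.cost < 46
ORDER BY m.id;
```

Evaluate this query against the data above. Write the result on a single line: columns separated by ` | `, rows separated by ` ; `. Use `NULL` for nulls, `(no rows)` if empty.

Each shipments row matches the suppliers row where supplier_id = suppliers.id.
Then keep rows with m.cost < 46.

4 | Owen ; 9 | Alice ; 16 | Alice ; 21 | Alice ; 28 | Ivy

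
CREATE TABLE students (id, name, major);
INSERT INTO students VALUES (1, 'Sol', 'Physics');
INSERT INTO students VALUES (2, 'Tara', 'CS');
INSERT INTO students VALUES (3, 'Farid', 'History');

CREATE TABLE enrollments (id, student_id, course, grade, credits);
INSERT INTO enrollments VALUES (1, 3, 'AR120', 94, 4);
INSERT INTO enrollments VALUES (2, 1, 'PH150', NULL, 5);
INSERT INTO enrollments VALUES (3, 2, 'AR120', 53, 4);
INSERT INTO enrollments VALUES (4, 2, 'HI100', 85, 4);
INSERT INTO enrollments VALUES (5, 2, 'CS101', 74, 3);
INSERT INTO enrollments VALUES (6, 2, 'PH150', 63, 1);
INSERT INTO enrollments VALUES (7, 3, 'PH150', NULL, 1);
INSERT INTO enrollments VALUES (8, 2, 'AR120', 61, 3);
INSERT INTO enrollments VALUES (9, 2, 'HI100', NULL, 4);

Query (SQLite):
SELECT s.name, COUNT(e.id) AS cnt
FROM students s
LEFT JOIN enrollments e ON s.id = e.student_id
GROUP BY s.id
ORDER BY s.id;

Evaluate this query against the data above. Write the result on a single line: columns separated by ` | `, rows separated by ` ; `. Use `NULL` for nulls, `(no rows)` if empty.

LEFT JOIN keeps every students row; unmatched ones get NULL for enrollments columns.
Group by students.id and compute COUNT(e.id). COUNT(col) of an all-NULL group is 0.
  1: ids {2} → COUNT(e.id)=1
  2: ids {3, 4, 5, 6, 8, 9} → COUNT(e.id)=6
  3: ids {1, 7} → COUNT(e.id)=2

Sol | 1 ; Tara | 6 ; Farid | 2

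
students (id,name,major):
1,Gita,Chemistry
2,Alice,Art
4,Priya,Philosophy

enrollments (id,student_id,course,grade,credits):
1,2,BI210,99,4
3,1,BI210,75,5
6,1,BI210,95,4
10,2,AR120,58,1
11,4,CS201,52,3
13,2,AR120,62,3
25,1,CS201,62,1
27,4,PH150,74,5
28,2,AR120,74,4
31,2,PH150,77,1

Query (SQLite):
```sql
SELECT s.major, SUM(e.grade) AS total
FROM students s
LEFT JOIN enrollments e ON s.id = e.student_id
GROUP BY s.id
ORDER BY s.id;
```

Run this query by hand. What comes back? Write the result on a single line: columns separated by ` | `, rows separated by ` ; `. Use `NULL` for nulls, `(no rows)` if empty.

Chemistry | 232 ; Art | 370 ; Philosophy | 126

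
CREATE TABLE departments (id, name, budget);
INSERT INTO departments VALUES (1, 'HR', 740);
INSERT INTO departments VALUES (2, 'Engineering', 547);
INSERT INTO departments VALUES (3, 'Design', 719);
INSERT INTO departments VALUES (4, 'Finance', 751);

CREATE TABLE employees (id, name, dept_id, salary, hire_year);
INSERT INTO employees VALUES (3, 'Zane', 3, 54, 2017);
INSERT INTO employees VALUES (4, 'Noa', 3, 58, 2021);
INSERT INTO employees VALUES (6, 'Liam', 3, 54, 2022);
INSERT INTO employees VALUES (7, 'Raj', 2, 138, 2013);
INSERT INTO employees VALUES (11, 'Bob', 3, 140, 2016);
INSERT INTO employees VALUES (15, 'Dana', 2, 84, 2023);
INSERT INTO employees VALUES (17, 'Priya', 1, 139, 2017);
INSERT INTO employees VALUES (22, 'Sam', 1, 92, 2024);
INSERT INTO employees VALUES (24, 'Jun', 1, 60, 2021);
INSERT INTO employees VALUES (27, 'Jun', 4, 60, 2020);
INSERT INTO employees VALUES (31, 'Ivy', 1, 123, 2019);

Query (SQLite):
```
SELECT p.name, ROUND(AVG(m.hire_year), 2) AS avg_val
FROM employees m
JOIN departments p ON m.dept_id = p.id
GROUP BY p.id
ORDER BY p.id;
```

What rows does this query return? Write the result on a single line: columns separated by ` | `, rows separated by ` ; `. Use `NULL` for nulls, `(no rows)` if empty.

HR | 2020.25 ; Engineering | 2018 ; Design | 2019 ; Finance | 2020

Join each employees row to its departments via dept_id.
Group joined rows by departments.id; compute ROUND(AVG(m.hire_year), 2) per group.
  1: ids {17, 22, 24, 31} → ROUND(AVG(m.hire_year), 2)=2020.25
  2: ids {7, 15} → ROUND(AVG(m.hire_year), 2)=2018
  3: ids {3, 4, 6, 11} → ROUND(AVG(m.hire_year), 2)=2019
  4: ids {27} → ROUND(AVG(m.hire_year), 2)=2020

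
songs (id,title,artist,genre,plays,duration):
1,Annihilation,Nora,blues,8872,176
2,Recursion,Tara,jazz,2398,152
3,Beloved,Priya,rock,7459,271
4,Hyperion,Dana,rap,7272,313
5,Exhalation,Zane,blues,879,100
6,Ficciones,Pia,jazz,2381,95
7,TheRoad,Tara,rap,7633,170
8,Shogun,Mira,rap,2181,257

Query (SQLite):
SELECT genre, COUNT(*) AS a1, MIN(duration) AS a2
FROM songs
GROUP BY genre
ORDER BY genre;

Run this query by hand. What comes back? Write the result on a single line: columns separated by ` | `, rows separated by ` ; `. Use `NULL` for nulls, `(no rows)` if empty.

blues | 2 | 100 ; jazz | 2 | 95 ; rap | 3 | 170 ; rock | 1 | 271

Group songs by genre.
Per group compute: COUNT(*), MIN(duration).
  blues: ids {1, 5} → COUNT(*)=2, MIN(duration)=100
  jazz: ids {2, 6} → COUNT(*)=2, MIN(duration)=95
  rap: ids {4, 7, 8} → COUNT(*)=3, MIN(duration)=170
  rock: ids {3} → COUNT(*)=1, MIN(duration)=271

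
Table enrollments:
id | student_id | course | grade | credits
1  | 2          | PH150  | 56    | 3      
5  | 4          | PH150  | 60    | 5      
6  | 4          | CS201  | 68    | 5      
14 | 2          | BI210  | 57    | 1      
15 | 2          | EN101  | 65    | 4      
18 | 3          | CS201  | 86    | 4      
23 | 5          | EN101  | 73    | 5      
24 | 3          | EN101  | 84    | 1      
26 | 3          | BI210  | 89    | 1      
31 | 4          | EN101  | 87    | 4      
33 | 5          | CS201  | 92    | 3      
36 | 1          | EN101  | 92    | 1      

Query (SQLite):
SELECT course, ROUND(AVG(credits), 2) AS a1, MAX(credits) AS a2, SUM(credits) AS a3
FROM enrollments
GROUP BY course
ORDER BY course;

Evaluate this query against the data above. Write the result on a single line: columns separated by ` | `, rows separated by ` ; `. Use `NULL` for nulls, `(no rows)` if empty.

Group enrollments by course.
Per group compute: ROUND(AVG(credits), 2), MAX(credits), SUM(credits).
  BI210: ids {14, 26} → ROUND(AVG(credits), 2)=1, MAX(credits)=1, SUM(credits)=2
  CS201: ids {6, 18, 33} → ROUND(AVG(credits), 2)=4, MAX(credits)=5, SUM(credits)=12
  EN101: ids {15, 23, 24, 31, 36} → ROUND(AVG(credits), 2)=3, MAX(credits)=5, SUM(credits)=15
  PH150: ids {1, 5} → ROUND(AVG(credits), 2)=4, MAX(credits)=5, SUM(credits)=8

BI210 | 1 | 1 | 2 ; CS201 | 4 | 5 | 12 ; EN101 | 3 | 5 | 15 ; PH150 | 4 | 5 | 8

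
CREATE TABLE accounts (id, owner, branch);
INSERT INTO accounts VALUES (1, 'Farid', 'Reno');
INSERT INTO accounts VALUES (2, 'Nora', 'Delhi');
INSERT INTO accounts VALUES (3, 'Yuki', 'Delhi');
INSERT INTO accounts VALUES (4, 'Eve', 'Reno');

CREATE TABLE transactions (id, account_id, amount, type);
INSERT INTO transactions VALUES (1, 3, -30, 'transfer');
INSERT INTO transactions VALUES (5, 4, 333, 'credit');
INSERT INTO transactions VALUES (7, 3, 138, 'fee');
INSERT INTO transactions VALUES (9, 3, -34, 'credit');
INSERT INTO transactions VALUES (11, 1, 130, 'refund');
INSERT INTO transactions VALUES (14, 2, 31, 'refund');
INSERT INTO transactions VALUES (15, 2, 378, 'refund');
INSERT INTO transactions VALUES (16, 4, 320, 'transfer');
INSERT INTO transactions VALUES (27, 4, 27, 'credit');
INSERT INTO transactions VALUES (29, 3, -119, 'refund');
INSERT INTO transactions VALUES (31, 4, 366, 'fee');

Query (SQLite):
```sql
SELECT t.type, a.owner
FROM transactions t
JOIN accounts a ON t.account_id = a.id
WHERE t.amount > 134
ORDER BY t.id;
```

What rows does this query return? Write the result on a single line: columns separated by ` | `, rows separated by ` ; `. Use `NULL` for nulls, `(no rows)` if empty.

Each transactions row matches the accounts row where account_id = accounts.id.
Then keep rows with t.amount > 134.

credit | Eve ; fee | Yuki ; refund | Nora ; transfer | Eve ; fee | Eve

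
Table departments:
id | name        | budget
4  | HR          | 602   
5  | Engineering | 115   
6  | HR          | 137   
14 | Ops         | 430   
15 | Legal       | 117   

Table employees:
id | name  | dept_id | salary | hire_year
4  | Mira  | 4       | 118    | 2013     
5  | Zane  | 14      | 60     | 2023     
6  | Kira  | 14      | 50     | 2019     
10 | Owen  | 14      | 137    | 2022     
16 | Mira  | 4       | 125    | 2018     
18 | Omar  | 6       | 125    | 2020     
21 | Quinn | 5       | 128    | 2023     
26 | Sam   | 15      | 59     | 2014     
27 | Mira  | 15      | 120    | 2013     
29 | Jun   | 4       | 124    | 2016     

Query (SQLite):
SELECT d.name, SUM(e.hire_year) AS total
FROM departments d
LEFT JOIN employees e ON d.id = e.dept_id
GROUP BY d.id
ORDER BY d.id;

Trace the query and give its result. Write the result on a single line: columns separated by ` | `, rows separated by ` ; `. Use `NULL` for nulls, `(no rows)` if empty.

HR | 6047 ; Engineering | 2023 ; HR | 2020 ; Ops | 6064 ; Legal | 4027

LEFT JOIN keeps every departments row; unmatched ones get NULL for employees columns.
Group by departments.id and compute SUM(e.hire_year). SUM over an all-NULL group is NULL.
  4: ids {4, 16, 29} → SUM(e.hire_year)=6047
  5: ids {21} → SUM(e.hire_year)=2023
  6: ids {18} → SUM(e.hire_year)=2020
  14: ids {5, 6, 10} → SUM(e.hire_year)=6064
  15: ids {26, 27} → SUM(e.hire_year)=4027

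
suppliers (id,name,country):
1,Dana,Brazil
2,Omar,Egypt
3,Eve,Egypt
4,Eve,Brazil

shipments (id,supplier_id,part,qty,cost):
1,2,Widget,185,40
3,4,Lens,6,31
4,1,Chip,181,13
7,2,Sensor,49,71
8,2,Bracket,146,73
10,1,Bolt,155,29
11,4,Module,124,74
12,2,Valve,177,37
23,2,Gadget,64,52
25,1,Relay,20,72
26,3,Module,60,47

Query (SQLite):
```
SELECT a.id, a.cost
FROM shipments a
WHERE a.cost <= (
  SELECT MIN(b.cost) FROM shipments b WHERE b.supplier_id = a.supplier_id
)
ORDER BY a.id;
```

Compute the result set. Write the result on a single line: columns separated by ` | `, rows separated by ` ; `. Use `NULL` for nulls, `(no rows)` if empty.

3 | 31 ; 4 | 13 ; 12 | 37 ; 26 | 47

For each shipments row a, compute MIN(cost) over rows sharing a.supplier_id.
Keep row a if a.cost <= that per-group MIN.
  supplier_id=1: MIN(cost) = 13
  supplier_id=2: MIN(cost) = 37
  supplier_id=3: MIN(cost) = 47
  supplier_id=4: MIN(cost) = 31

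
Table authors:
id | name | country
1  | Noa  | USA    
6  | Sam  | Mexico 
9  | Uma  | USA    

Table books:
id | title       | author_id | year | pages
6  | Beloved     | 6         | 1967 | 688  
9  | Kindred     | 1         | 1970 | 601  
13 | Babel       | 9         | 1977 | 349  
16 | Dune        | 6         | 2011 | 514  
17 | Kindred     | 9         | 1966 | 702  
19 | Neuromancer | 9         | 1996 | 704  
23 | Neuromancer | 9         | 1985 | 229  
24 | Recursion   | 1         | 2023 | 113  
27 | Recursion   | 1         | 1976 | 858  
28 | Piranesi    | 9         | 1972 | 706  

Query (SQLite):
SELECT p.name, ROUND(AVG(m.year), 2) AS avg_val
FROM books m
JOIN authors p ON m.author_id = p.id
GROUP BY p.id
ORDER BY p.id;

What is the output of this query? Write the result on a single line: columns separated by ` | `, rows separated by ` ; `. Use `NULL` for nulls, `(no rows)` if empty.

Noa | 1989.67 ; Sam | 1989 ; Uma | 1979.2

Join each books row to its authors via author_id.
Group joined rows by authors.id; compute ROUND(AVG(m.year), 2) per group.
  1: ids {9, 24, 27} → ROUND(AVG(m.year), 2)=1989.67
  6: ids {6, 16} → ROUND(AVG(m.year), 2)=1989
  9: ids {13, 17, 19, 23, 28} → ROUND(AVG(m.year), 2)=1979.2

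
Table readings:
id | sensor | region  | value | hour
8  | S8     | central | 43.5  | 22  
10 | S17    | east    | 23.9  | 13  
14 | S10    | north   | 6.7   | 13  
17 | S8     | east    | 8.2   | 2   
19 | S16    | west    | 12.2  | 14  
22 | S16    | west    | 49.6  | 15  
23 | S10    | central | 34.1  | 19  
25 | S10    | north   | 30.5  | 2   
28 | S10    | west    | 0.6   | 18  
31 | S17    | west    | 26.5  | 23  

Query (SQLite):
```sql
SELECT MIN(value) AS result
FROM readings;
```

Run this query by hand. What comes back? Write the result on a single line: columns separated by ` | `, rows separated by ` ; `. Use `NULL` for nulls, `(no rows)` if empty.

All value values: [43.5, 23.9, 6.7, 8.2, 12.2, 49.6, 34.1, 30.5, 0.6, 26.5].
MIN of non-NULL values = 0.6.

0.6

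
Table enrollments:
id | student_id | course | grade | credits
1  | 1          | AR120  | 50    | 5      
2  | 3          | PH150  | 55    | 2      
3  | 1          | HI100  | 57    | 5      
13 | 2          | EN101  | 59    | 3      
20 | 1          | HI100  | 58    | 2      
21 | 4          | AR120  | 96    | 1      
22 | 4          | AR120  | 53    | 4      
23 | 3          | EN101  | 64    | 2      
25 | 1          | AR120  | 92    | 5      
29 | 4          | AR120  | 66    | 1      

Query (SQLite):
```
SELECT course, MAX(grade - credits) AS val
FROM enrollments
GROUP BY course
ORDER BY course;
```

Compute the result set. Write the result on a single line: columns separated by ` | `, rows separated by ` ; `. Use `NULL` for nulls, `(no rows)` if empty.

For each row compute grade - credits.
Group by course; take MAX of the expression per group.
  AR120: ids {1, 21, 22, 25, 29} → MAX(grade - credits)=95
  EN101: ids {13, 23} → MAX(grade - credits)=62
  HI100: ids {3, 20} → MAX(grade - credits)=56
  PH150: ids {2} → MAX(grade - credits)=53

AR120 | 95 ; EN101 | 62 ; HI100 | 56 ; PH150 | 53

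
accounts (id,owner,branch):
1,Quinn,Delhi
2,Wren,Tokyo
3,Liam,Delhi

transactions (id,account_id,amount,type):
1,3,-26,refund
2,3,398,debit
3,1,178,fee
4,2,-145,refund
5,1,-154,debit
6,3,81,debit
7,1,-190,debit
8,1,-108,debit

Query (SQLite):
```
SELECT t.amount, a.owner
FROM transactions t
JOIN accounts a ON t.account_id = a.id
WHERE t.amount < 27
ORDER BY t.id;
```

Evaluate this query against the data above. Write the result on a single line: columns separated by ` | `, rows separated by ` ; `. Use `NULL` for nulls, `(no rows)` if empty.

-26 | Liam ; -145 | Wren ; -154 | Quinn ; -190 | Quinn ; -108 | Quinn

Each transactions row matches the accounts row where account_id = accounts.id.
Then keep rows with t.amount < 27.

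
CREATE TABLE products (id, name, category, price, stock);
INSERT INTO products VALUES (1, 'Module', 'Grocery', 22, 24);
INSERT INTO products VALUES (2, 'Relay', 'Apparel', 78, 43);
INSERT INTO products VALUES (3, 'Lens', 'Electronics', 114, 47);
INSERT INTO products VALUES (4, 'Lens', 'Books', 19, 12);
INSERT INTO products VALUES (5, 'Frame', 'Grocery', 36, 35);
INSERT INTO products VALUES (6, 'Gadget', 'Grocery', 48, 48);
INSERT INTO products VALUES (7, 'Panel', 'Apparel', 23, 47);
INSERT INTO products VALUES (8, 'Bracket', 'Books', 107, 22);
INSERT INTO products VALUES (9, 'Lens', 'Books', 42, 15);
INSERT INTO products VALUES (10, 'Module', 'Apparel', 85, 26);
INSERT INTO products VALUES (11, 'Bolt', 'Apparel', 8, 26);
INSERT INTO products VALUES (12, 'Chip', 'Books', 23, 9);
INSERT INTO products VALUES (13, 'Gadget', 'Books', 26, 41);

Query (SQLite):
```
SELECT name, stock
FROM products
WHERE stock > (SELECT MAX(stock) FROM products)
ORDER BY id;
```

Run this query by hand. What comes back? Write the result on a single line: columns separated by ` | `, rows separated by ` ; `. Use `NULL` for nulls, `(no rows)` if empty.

Scalar subquery: MAX(stock) over all products rows = 48.
Keep rows where stock > that value.

(no rows)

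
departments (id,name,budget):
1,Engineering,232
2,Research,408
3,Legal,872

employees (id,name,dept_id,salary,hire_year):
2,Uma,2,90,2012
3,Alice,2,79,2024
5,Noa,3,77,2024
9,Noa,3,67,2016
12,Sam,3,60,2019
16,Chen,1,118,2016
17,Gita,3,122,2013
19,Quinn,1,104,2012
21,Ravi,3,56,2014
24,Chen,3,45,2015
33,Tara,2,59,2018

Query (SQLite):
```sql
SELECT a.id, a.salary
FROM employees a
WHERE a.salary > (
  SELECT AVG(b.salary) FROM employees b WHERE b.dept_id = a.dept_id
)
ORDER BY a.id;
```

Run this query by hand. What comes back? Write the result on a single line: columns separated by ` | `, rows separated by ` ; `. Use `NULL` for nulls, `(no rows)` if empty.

2 | 90 ; 3 | 79 ; 5 | 77 ; 16 | 118 ; 17 | 122

For each employees row a, compute AVG(salary) over rows sharing a.dept_id.
Keep row a if a.salary > that per-group AVG.
  dept_id=1: AVG(salary) = 111.0
  dept_id=2: AVG(salary) = 76.0
  dept_id=3: AVG(salary) = 71.166667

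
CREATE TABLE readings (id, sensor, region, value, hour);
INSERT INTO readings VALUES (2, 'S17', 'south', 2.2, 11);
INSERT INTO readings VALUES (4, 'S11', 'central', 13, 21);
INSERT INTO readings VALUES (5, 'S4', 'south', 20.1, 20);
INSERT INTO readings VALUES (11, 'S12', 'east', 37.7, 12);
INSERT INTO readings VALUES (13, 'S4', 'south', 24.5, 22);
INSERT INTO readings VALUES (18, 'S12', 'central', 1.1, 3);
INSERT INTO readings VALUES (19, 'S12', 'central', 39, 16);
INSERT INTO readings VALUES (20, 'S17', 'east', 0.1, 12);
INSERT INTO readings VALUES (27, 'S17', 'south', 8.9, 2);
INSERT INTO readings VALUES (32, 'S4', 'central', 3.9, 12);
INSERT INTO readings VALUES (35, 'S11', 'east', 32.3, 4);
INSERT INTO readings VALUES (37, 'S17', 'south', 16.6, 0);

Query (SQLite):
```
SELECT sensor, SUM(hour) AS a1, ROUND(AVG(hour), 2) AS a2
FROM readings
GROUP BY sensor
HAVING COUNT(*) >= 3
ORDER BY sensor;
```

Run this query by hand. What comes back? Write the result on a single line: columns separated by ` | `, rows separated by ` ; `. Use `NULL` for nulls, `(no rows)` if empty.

Group readings by sensor.
Per group compute: SUM(hour), ROUND(AVG(hour), 2).
HAVING: drop groups with fewer than 3 rows.
  S11: ids {4, 35} → SUM(hour)=25, ROUND(AVG(hour), 2)=12.5
  S12: ids {11, 18, 19} → SUM(hour)=31, ROUND(AVG(hour), 2)=10.33
  S17: ids {2, 20, 27, 37} → SUM(hour)=25, ROUND(AVG(hour), 2)=6.25
  S4: ids {5, 13, 32} → SUM(hour)=54, ROUND(AVG(hour), 2)=18

S12 | 31 | 10.33 ; S17 | 25 | 6.25 ; S4 | 54 | 18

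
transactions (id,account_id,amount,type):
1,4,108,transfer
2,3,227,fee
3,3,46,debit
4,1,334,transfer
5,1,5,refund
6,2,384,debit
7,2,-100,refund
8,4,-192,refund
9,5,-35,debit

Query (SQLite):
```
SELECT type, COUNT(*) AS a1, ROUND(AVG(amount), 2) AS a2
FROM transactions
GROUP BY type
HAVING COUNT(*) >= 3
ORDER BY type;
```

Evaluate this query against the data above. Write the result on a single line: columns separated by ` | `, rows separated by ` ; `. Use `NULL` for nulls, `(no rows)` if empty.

Group transactions by type.
Per group compute: COUNT(*), ROUND(AVG(amount), 2).
HAVING: drop groups with fewer than 3 rows.
  debit: ids {3, 6, 9} → COUNT(*)=3, ROUND(AVG(amount), 2)=131.67
  fee: ids {2} → COUNT(*)=1, ROUND(AVG(amount), 2)=227
  refund: ids {5, 7, 8} → COUNT(*)=3, ROUND(AVG(amount), 2)=-95.67
  transfer: ids {1, 4} → COUNT(*)=2, ROUND(AVG(amount), 2)=221

debit | 3 | 131.67 ; refund | 3 | -95.67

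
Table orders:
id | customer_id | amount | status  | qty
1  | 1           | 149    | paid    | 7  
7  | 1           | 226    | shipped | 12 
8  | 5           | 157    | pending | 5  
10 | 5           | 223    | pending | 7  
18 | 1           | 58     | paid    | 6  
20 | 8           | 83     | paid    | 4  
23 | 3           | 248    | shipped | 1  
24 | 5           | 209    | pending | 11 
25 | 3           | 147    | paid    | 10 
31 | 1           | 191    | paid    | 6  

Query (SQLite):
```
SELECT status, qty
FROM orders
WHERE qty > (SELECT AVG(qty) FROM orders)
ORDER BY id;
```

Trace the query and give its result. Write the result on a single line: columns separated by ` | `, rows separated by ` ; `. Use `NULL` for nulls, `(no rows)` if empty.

Scalar subquery: AVG(qty) over all orders rows = 6.9.
Keep rows where qty > that value.

paid | 7 ; shipped | 12 ; pending | 7 ; pending | 11 ; paid | 10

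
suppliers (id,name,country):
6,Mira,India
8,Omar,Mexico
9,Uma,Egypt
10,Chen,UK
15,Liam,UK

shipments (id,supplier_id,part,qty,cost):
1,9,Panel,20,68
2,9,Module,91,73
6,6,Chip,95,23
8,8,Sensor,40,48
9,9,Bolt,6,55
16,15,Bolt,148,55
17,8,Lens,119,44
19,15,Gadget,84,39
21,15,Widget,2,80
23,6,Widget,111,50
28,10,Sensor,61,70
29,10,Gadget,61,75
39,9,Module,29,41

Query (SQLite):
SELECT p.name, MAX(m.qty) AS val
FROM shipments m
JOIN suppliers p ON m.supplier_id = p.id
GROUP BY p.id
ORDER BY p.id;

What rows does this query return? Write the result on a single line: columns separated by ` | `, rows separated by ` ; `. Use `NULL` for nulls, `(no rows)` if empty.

Join each shipments row to its suppliers via supplier_id.
Group joined rows by suppliers.id; compute MAX(m.qty) per group.
  6: ids {6, 23} → MAX(m.qty)=111
  8: ids {8, 17} → MAX(m.qty)=119
  9: ids {1, 2, 9, 39} → MAX(m.qty)=91
  10: ids {28, 29} → MAX(m.qty)=61
  15: ids {16, 19, 21} → MAX(m.qty)=148

Mira | 111 ; Omar | 119 ; Uma | 91 ; Chen | 61 ; Liam | 148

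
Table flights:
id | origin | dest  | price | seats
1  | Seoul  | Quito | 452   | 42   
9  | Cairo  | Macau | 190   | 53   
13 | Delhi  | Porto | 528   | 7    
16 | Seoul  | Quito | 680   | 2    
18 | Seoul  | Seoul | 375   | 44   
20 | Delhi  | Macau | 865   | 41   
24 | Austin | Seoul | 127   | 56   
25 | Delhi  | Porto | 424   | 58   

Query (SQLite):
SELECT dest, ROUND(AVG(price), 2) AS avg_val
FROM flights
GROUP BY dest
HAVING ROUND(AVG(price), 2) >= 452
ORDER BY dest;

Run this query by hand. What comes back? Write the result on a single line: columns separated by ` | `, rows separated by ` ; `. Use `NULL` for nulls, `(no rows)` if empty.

Macau | 527.5 ; Porto | 476 ; Quito | 566

Partition flights by dest; compute ROUND(AVG(price), 2) within each group.
HAVING: keep groups where ROUND(AVG(price), 2) >= 452.
  Macau: ids {9, 20} → ROUND(AVG(price), 2)=527.5
  Porto: ids {13, 25} → ROUND(AVG(price), 2)=476
  Quito: ids {1, 16} → ROUND(AVG(price), 2)=566
  Seoul: ids {18, 24} → ROUND(AVG(price), 2)=251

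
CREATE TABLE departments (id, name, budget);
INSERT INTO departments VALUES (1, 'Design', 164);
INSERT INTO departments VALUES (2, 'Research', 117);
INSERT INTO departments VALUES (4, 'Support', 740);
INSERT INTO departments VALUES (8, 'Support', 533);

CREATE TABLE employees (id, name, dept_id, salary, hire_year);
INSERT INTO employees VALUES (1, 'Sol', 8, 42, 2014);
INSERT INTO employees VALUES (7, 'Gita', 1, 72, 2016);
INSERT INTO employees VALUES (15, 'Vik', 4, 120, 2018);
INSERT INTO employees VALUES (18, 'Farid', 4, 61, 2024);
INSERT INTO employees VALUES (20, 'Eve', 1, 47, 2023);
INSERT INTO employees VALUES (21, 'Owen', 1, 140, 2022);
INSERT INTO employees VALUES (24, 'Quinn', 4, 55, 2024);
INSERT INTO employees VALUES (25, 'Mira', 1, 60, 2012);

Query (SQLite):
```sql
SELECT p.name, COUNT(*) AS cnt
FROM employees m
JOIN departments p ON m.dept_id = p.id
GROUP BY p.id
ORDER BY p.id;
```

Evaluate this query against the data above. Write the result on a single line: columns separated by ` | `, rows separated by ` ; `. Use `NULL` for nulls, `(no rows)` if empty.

Join each employees row to its departments via dept_id.
Group joined rows by departments.id; compute COUNT(*) per group.
  1: ids {7, 20, 21, 25} → COUNT(*)=4
  4: ids {15, 18, 24} → COUNT(*)=3
  8: ids {1} → COUNT(*)=1

Design | 4 ; Support | 3 ; Support | 1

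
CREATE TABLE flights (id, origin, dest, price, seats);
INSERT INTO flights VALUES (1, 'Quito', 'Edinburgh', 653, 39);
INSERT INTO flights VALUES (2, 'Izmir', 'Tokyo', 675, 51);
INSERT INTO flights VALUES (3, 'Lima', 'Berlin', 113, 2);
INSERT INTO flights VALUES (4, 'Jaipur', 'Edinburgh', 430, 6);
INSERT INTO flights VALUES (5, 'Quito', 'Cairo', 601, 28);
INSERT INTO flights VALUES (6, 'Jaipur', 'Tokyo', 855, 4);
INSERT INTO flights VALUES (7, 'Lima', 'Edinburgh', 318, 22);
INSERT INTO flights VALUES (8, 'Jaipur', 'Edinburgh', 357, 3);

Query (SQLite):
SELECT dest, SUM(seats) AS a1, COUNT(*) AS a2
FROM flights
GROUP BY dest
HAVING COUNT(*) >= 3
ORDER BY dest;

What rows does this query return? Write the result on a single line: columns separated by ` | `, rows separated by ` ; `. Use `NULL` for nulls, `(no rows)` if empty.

Group flights by dest.
Per group compute: SUM(seats), COUNT(*).
HAVING: drop groups with fewer than 3 rows.
  Berlin: ids {3} → SUM(seats)=2, COUNT(*)=1
  Cairo: ids {5} → SUM(seats)=28, COUNT(*)=1
  Edinburgh: ids {1, 4, 7, 8} → SUM(seats)=70, COUNT(*)=4
  Tokyo: ids {2, 6} → SUM(seats)=55, COUNT(*)=2

Edinburgh | 70 | 4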